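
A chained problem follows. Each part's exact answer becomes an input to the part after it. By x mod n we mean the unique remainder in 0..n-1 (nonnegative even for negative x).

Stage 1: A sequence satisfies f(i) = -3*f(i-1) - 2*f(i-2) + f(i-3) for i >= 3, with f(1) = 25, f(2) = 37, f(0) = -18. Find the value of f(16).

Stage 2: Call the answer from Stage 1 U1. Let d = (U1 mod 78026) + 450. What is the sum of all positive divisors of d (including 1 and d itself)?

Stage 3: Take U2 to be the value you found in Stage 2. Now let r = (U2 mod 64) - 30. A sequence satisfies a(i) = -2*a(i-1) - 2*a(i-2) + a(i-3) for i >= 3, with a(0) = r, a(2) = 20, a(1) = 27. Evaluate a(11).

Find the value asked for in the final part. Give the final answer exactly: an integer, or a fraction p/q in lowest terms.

-8354

Stage 1: f(3) = -3*(37) - 2*(25) + 1*(-18) = -179; iterating: f(3)=-179, f(4)=488, f(5)=-1069, f(6)=2052, f(7)=-3530, f(8)=5417, f(9)=-7139, f(10)=7053, f(11)=-1464, f(12)=-16853, f(13)=60540, f(14)=-149378, f(15)=310201, f(16)=-571307; answer -571307
Stage 2: U1 = -571307; d = 53351; 53351 = 31 * 1721; sigma = (1 + 31) * (1 + 1721) = 32 * 1722 = 55104; answer 55104
Stage 3: U2 = 55104; r = -30; a(3) = -2*(20) - 2*(27) + 1*(-30) = -124; iterating: a(3)=-124, a(4)=235, a(5)=-202, a(6)=-190, a(7)=1019, a(8)=-1860, a(9)=1492, a(10)=1755, a(11)=-8354; answer -8354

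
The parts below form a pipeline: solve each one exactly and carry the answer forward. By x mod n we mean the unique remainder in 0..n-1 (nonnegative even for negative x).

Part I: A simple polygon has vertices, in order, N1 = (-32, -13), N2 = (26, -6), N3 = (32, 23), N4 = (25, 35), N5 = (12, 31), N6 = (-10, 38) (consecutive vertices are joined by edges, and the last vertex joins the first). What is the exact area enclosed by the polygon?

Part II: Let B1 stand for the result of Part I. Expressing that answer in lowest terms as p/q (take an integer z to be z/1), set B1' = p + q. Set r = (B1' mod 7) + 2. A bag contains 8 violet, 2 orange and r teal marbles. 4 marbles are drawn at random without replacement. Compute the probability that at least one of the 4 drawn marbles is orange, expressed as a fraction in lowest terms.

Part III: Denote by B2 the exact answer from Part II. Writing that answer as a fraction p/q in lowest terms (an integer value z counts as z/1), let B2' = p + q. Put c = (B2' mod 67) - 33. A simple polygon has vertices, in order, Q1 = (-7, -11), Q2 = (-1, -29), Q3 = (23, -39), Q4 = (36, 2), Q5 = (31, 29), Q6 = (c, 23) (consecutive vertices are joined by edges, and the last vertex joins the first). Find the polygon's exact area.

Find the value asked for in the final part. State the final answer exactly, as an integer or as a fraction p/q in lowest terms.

Part I: cross terms: (-32*-6 - 26*-13)=530, (26*23 - 32*-6)=790, (32*35 - 25*23)=545, (25*31 - 12*35)=355, (12*38 - -10*31)=766, (-10*-13 - -32*38)=1346; twice the area = |4332| = 4332; area = 2166; answer 2166
Part II: B1 = 2166; threaded value p + q = 2167; r = 6; total draws C(16,4) = 1820; complement C(14,4) = 1001; favorable 1820 - 1001 = 819; P = 9/20; answer 9/20
Part III: B2 = 9/20; threaded value p + q = 29; c = -4; cross terms: (-7*-29 - -1*-11)=192, (-1*-39 - 23*-29)=706, (23*2 - 36*-39)=1450, (36*29 - 31*2)=982, (31*23 - -4*29)=829, (-4*-11 - -7*23)=205; twice the area = |4364| = 4364; area = 2182; answer 2182

2182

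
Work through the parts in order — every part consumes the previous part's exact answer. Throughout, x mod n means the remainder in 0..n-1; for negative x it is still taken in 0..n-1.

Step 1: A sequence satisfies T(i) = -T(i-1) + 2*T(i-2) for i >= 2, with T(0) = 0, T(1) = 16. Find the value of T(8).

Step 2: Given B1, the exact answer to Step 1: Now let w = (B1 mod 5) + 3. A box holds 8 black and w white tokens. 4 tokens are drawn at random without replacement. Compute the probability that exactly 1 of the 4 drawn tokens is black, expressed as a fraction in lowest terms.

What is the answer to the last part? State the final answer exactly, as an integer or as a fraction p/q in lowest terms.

Step 1: T(2) = -1*(16) + 2*(0) = -16; iterating: T(2)=-16, T(3)=48, T(4)=-80, T(5)=176, T(6)=-336, T(7)=688, T(8)=-1360; answer -1360
Step 2: B1 = -1360; w = 3; total draws C(11,4) = 330; favorable C(8,1)*C(3,3) = 8; P = 4/165; answer 4/165

4/165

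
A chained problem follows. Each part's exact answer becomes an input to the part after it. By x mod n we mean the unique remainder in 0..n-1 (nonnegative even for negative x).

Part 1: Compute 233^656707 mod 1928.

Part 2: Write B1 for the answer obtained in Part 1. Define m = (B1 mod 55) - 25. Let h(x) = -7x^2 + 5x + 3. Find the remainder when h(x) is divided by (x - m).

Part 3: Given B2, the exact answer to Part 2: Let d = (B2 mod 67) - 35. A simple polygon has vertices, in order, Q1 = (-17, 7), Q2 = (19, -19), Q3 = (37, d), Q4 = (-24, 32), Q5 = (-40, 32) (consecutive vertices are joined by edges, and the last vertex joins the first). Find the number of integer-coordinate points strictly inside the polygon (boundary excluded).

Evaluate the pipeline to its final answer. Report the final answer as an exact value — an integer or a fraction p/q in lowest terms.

Part 1: squarings mod 1928: 233^1=233, 233^2=305, 233^4=481, 233^8=1, 233^16=1, 233^32=1, 233^64=1, 233^128=1, 233^256=1, 233^512=1, 233^1024=1, 233^2048=1, 233^4096=1, 233^8192=1, 233^16384=1, 233^32768=1, 233^65536=1, 233^131072=1, 233^262144=1, 233^524288=1; 233^656707 = 233^1 * 233^2 * 233^64 * 233^256 * 233^1024 * 233^131072 * 233^524288 = 1657 (mod 1928); answer 1657
Part 2: B1 = 1657; m = -18; remainder = value at the root: -7*(-18)^2 + 5*(-18)^1 + 3 = (-2268) + (-90) + (3) = -2355; answer -2355
Part 3: B2 = -2355; d = 22; cross terms: (-17*-19 - 19*7)=190, (19*22 - 37*-19)=1121, (37*32 - -24*22)=1712, (-24*32 - -40*32)=512, (-40*7 - -17*32)=264; twice the area = |3799| = 3799; area = 3799/2; boundary points = 2 + 1 + 1 + 16 + 1 = 21; strictly interior points = area - boundary/2 + 1 = 1890; answer 1890

1890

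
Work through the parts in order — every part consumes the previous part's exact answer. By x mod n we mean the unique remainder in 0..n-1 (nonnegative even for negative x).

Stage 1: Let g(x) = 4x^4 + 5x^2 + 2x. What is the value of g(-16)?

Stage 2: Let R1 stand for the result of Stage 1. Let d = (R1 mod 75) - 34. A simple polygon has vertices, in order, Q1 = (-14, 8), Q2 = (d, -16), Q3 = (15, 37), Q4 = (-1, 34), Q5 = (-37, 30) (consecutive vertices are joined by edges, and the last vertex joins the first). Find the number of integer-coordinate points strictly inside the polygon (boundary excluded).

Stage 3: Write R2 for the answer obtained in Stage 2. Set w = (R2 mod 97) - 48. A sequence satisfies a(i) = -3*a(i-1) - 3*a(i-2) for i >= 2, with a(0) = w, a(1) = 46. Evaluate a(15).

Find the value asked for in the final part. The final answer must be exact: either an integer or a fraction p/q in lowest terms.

Stage 1: 4*(-16)^4 + 5*(-16)^2 + 2*(-16)^1 = (262144) + (1280) + (-32) = 263392; answer 263392
Stage 2: R1 = 263392; d = 33; cross terms: (-14*-16 - 33*8)=-40, (33*37 - 15*-16)=1461, (15*34 - -1*37)=547, (-1*30 - -37*34)=1228, (-37*8 - -14*30)=124; twice the area = |3320| = 3320; area = 1660; boundary points = 1 + 1 + 1 + 4 + 1 = 8; strictly interior points = area - boundary/2 + 1 = 1657; answer 1657
Stage 3: R2 = 1657; w = -40; a(2) = -3*(46) - 3*(-40) = -18; iterating: a(2)=-18, a(3)=-84, a(4)=306, a(5)=-666, a(6)=1080, a(7)=-1242, a(8)=486, a(9)=2268, a(10)=-8262, a(11)=17982, a(12)=-29160, a(13)=33534, a(14)=-13122, a(15)=-61236; answer -61236

-61236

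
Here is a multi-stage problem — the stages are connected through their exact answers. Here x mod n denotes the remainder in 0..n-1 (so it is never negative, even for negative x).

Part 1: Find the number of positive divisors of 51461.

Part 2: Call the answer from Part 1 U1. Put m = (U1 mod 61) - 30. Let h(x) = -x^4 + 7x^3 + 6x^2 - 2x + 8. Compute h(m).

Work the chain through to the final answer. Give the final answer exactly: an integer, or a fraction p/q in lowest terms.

Part 1: 51461 is prime, so its only divisors are 1 and 51461; count = 2; answer 2
Part 2: U1 = 2; m = -28; -1*(-28)^4 + 7*(-28)^3 + 6*(-28)^2 - 2*(-28)^1 + 8 = (-614656) + (-153664) + (4704) + (56) + (8) = -763552; answer -763552

-763552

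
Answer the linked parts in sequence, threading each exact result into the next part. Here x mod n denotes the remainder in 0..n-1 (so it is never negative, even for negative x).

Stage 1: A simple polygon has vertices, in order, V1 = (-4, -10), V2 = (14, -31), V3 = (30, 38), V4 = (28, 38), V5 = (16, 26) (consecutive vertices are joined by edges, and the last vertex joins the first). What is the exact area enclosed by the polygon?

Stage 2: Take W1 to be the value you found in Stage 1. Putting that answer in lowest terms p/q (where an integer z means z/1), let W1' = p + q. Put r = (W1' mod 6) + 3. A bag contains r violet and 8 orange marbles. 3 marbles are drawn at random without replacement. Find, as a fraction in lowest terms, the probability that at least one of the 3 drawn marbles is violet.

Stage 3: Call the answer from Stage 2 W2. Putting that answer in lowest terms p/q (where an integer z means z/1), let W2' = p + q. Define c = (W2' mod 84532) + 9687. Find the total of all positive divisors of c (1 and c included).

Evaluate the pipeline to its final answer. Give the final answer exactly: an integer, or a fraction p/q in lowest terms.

Stage 1: cross terms: (-4*-31 - 14*-10)=264, (14*38 - 30*-31)=1462, (30*38 - 28*38)=76, (28*26 - 16*38)=120, (16*-10 - -4*26)=-56; twice the area = |1866| = 1866; area = 933; answer 933
Stage 2: W1 = 933; threaded value p + q = 934; r = 7; total draws C(15,3) = 455; complement C(8,3) = 56; favorable 455 - 56 = 399; P = 57/65; answer 57/65
Stage 3: W2 = 57/65; threaded value p + q = 122; c = 9809; 9809 = 17 * 577; sigma = (1 + 17) * (1 + 577) = 18 * 578 = 10404; answer 10404

10404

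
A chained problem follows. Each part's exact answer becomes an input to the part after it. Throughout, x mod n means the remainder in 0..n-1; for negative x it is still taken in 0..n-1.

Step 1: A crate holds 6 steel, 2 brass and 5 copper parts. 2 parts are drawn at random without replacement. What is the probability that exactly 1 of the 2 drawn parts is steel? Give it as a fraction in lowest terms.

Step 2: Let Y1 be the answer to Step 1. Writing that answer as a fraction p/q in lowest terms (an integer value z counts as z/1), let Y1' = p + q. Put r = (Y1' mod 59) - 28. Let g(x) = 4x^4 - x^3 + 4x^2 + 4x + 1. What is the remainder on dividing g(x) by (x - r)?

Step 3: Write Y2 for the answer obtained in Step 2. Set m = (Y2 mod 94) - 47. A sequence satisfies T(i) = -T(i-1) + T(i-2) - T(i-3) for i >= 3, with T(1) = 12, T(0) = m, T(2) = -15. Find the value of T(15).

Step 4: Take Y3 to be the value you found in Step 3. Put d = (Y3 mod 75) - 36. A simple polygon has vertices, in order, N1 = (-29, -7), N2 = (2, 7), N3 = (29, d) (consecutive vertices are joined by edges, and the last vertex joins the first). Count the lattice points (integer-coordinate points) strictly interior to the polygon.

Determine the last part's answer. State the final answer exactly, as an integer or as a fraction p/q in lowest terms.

622

Step 1: total draws C(13,2) = 78; favorable C(6,1)*C(7,1) = 42; P = 7/13; answer 7/13
Step 2: Y1 = 7/13; threaded value p + q = 20; r = -8; remainder = value at the root: 4*(-8)^4 - 1*(-8)^3 + 4*(-8)^2 + 4*(-8)^1 + 1 = (16384) + (512) + (256) + (-32) + (1) = 17121; answer 17121
Step 3: Y2 = 17121; m = -34; T(3) = -1*(-15) + 1*(12) - 1*(-34) = 61; iterating: T(3)=61, T(4)=-88, T(5)=164, T(6)=-313, T(7)=565, T(8)=-1042, T(9)=1920, T(10)=-3527, T(11)=6489, T(12)=-11936, T(13)=21952, T(14)=-40377, T(15)=74265; answer 74265
Step 4: Y3 = 74265; d = -21; cross terms: (-29*7 - 2*-7)=-189, (2*-21 - 29*7)=-245, (29*-7 - -29*-21)=-812; twice the area = |-1246| = 1246; area = 623; boundary points = 1 + 1 + 2 = 4; strictly interior points = area - boundary/2 + 1 = 622; answer 622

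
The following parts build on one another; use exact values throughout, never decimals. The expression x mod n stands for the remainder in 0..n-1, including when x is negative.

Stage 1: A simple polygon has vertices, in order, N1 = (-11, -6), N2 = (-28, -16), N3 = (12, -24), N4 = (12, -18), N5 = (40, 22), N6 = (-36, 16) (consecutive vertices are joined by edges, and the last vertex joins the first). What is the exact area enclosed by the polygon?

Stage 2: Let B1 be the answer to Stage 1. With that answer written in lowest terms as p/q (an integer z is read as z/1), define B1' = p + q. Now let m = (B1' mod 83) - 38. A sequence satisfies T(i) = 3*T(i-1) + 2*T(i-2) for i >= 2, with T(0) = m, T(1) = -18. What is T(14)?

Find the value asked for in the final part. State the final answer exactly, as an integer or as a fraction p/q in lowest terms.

-137120752

Stage 1: cross terms: (-11*-16 - -28*-6)=8, (-28*-24 - 12*-16)=864, (12*-18 - 12*-24)=72, (12*22 - 40*-18)=984, (40*16 - -36*22)=1432, (-36*-6 - -11*16)=392; twice the area = |3752| = 3752; area = 1876; answer 1876
Stage 2: B1 = 1876; threaded value p + q = 1877; m = 13; T(2) = 3*(-18) + 2*(13) = -28; iterating: T(2)=-28, T(3)=-120, T(4)=-416, T(5)=-1488, T(6)=-5296, T(7)=-18864, T(8)=-67184, T(9)=-239280, T(10)=-852208, T(11)=-3035184, T(12)=-10809968, T(13)=-38500272, T(14)=-137120752; answer -137120752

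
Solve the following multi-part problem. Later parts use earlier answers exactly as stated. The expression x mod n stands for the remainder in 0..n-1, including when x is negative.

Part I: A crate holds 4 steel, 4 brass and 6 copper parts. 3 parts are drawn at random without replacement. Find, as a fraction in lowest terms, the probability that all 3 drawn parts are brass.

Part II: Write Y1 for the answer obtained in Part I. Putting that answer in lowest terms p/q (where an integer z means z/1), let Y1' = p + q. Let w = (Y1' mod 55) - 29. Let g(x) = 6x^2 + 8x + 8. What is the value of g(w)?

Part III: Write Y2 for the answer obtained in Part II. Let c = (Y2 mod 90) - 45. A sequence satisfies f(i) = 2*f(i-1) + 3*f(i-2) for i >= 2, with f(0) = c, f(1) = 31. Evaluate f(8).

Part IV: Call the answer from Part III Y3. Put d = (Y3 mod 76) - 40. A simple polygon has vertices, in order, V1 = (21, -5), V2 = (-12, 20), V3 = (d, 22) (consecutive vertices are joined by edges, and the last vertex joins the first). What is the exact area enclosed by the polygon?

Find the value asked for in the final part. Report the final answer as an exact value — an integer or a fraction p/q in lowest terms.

Part I: total draws C(14,3) = 364; favorable C(4,3) = 4; P = 1/91; answer 1/91
Part II: Y1 = 1/91; threaded value p + q = 92; w = 8; 6*(8)^2 + 8*(8)^1 + 8 = (384) + (64) + (8) = 456; answer 456
Part III: Y2 = 456; c = -39; f(2) = 2*(31) + 3*(-39) = -55; iterating: f(2)=-55, f(3)=-17, f(4)=-199, f(5)=-449, f(6)=-1495, f(7)=-4337, f(8)=-13159; answer -13159
Part IV: Y3 = -13159; d = 25; cross terms: (21*20 - -12*-5)=360, (-12*22 - 25*20)=-764, (25*-5 - 21*22)=-587; twice the area = |-991| = 991; area = 991/2; answer 991/2

991/2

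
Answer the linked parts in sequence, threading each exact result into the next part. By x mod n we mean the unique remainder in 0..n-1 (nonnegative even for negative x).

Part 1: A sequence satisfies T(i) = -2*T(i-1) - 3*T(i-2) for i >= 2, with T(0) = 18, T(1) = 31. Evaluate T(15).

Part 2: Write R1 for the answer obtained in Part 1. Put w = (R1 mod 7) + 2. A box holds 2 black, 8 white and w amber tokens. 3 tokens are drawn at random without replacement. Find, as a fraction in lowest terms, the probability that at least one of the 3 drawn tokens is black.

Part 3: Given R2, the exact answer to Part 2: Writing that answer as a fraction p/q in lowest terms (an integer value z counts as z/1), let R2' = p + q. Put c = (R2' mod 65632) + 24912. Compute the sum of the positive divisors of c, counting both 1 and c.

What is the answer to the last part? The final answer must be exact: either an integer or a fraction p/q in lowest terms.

29600

Part 1: T(2) = -2*(31) - 3*(18) = -116; iterating: T(2)=-116, T(3)=139, T(4)=70, T(5)=-557, T(6)=904, T(7)=-137, T(8)=-2438, T(9)=5287, T(10)=-3260, T(11)=-9341, T(12)=28462, T(13)=-28901, T(14)=-27584, T(15)=141871; answer 141871
Part 2: R1 = 141871; w = 4; total draws C(14,3) = 364; complement C(12,3) = 220; favorable 364 - 220 = 144; P = 36/91; answer 36/91
Part 3: R2 = 36/91; threaded value p + q = 127; c = 25039; 25039 = 7^3 * 73; sigma = (1 + 7 + 49 + 343) * (1 + 73) = 400 * 74 = 29600; answer 29600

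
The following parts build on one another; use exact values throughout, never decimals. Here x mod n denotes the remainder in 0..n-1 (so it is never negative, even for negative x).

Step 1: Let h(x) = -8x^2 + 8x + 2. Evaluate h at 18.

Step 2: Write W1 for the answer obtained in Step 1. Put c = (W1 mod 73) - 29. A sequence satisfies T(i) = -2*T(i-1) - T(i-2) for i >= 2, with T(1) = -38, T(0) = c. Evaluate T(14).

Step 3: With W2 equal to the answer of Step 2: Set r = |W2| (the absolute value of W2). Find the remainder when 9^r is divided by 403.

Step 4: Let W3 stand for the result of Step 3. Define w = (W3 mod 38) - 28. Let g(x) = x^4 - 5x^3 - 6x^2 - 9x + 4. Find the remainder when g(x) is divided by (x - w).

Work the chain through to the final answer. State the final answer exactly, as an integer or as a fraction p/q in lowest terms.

3889

Step 1: -8*(18)^2 + 8*(18)^1 + 2 = (-2592) + (144) + (2) = -2446; answer -2446
Step 2: W1 = -2446; c = 7; T(2) = -2*(-38) - 1*(7) = 69; iterating: T(2)=69, T(3)=-100, T(4)=131, T(5)=-162, T(6)=193, T(7)=-224, T(8)=255, T(9)=-286, T(10)=317, T(11)=-348, T(12)=379, T(13)=-410, T(14)=441; answer 441
Step 3: W2 = 441; r = 441; squarings mod 403: 9^1=9, 9^2=81, 9^4=113, 9^8=276, 9^16=9, 9^32=81, 9^64=113, 9^128=276, 9^256=9; 9^441 = 9^1 * 9^8 * 9^16 * 9^32 * 9^128 * 9^256 = 287 (mod 403); answer 287
Step 4: W3 = 287; w = -7; remainder = value at the root: 1*(-7)^4 - 5*(-7)^3 - 6*(-7)^2 - 9*(-7)^1 + 4 = (2401) + (1715) + (-294) + (63) + (4) = 3889; answer 3889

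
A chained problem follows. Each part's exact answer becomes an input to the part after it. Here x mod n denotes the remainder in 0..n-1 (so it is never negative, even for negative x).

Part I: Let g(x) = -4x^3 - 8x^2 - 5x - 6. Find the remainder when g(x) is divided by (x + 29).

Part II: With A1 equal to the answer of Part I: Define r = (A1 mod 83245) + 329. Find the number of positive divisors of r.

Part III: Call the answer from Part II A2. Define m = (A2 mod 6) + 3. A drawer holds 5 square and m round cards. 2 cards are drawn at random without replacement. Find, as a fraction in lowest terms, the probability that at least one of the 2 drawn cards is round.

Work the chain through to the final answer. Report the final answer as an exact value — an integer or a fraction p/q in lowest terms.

Part I: remainder = value at the root: -4*(-29)^3 - 8*(-29)^2 - 5*(-29)^1 - 6 = (97556) + (-6728) + (145) + (-6) = 90967; answer 90967
Part II: A1 = 90967; r = 8051; 8051 = 83 * 97; number of divisors = (1+1) * (1+1) = 4; answer 4
Part III: A2 = 4; m = 7; total draws C(12,2) = 66; complement C(5,2) = 10; favorable 66 - 10 = 56; P = 28/33; answer 28/33

28/33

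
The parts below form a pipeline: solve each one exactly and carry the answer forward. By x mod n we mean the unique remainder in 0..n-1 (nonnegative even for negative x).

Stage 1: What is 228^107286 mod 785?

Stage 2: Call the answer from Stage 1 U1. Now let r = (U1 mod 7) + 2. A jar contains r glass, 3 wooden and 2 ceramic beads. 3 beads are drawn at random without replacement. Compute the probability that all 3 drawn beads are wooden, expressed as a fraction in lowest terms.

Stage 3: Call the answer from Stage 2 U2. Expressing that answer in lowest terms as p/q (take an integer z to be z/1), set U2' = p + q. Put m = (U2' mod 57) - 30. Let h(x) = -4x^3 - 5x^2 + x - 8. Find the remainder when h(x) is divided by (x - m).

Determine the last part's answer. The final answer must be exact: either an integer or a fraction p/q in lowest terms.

-1046

Stage 1: squarings mod 785: 228^1=228, 228^2=174, 228^4=446, 228^8=311, 228^16=166, 228^32=81, 228^64=281, 228^128=461, 228^256=571, 228^512=266, 228^1024=106, 228^2048=246, 228^4096=71, 228^8192=331, 228^16384=446, 228^32768=311, 228^65536=166; 228^107286 = 228^2 * 228^4 * 228^16 * 228^256 * 228^512 * 228^8192 * 228^32768 * 228^65536 = 644 (mod 785); answer 644
Stage 2: U1 = 644; r = 2; total draws C(7,3) = 35; favorable C(3,3) = 1; P = 1/35; answer 1/35
Stage 3: U2 = 1/35; threaded value p + q = 36; m = 6; remainder = value at the root: -4*(6)^3 - 5*(6)^2 + 1*(6)^1 - 8 = (-864) + (-180) + (6) + (-8) = -1046; answer -1046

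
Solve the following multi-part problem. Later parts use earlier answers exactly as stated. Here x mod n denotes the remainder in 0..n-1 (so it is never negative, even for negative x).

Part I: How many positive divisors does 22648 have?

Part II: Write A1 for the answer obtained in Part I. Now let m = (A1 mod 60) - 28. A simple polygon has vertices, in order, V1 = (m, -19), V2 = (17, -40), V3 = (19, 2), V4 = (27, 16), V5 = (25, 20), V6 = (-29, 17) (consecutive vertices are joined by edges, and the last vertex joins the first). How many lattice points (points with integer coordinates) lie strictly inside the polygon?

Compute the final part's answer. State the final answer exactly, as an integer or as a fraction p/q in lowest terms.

1869

Part I: 22648 = 2^3 * 19 * 149; number of divisors = (3+1) * (1+1) * (1+1) = 16; answer 16
Part II: A1 = 16; m = -12; cross terms: (-12*-40 - 17*-19)=803, (17*2 - 19*-40)=794, (19*16 - 27*2)=250, (27*20 - 25*16)=140, (25*17 - -29*20)=1005, (-29*-19 - -12*17)=755; twice the area = |3747| = 3747; area = 3747/2; boundary points = 1 + 2 + 2 + 2 + 3 + 1 = 11; strictly interior points = area - boundary/2 + 1 = 1869; answer 1869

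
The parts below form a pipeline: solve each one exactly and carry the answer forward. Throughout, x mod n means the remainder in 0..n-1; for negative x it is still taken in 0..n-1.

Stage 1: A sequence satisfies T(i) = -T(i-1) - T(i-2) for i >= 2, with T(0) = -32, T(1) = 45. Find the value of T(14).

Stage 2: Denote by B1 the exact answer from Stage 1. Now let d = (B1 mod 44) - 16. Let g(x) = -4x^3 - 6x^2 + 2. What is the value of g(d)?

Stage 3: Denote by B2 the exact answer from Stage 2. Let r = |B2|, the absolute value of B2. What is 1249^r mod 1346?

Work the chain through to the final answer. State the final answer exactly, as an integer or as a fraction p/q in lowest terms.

Stage 1: T(2) = -1*(45) - 1*(-32) = -13; iterating: T(2)=-13, T(3)=-32, T(4)=45, T(5)=-13, T(6)=-32, T(7)=45, T(8)=-13, T(9)=-32, T(10)=45, T(11)=-13, T(12)=-32, T(13)=45, T(14)=-13; answer -13
Stage 2: B1 = -13; d = 15; -4*(15)^3 - 6*(15)^2 + 2 = (-13500) + (-1350) + (2) = -14848; answer -14848
Stage 3: B2 = -14848; r = 14848; squarings mod 1346: 1249^1=1249, 1249^2=1333, 1249^4=169, 1249^8=295, 1249^16=881, 1249^32=865, 1249^64=1195, 1249^128=1265, 1249^256=1177, 1249^512=295, 1249^1024=881, 1249^2048=865, 1249^4096=1195, 1249^8192=1265; 1249^14848 = 1249^512 * 1249^2048 * 1249^4096 * 1249^8192 = 1195 (mod 1346); answer 1195

1195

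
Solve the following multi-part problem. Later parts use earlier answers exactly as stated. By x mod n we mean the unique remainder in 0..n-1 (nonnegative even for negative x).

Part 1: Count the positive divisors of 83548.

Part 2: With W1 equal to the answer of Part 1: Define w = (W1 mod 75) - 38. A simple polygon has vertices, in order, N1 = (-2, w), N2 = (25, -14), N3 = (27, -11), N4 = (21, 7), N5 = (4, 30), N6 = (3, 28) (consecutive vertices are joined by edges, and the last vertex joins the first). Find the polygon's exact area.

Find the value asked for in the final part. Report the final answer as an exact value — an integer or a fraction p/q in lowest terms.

1935/2

Part 1: 83548 = 2^2 * 20887; number of divisors = (2+1) * (1+1) = 6; answer 6
Part 2: W1 = 6; w = -32; cross terms: (-2*-14 - 25*-32)=828, (25*-11 - 27*-14)=103, (27*7 - 21*-11)=420, (21*30 - 4*7)=602, (4*28 - 3*30)=22, (3*-32 - -2*28)=-40; twice the area = |1935| = 1935; area = 1935/2; answer 1935/2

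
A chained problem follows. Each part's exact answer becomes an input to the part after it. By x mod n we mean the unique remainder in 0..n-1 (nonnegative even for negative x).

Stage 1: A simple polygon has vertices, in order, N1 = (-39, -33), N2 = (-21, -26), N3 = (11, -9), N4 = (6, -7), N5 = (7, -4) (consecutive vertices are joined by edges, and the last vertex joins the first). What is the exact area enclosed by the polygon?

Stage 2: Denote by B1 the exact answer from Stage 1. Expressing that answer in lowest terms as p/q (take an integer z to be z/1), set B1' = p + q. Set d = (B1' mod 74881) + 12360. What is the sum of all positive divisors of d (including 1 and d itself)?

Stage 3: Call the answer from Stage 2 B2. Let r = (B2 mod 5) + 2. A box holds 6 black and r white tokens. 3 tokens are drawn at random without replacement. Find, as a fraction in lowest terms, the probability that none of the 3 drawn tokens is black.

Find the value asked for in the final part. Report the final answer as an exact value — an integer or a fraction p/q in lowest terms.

2/33

Stage 1: cross terms: (-39*-26 - -21*-33)=321, (-21*-9 - 11*-26)=475, (11*-7 - 6*-9)=-23, (6*-4 - 7*-7)=25, (7*-33 - -39*-4)=-387; twice the area = |411| = 411; area = 411/2; answer 411/2
Stage 2: B1 = 411/2; threaded value p + q = 413; d = 12773; 12773 = 53 * 241; sigma = (1 + 53) * (1 + 241) = 54 * 242 = 13068; answer 13068
Stage 3: B2 = 13068; r = 5; total draws C(11,3) = 165; favorable C(5,3) = 10; P = 2/33; answer 2/33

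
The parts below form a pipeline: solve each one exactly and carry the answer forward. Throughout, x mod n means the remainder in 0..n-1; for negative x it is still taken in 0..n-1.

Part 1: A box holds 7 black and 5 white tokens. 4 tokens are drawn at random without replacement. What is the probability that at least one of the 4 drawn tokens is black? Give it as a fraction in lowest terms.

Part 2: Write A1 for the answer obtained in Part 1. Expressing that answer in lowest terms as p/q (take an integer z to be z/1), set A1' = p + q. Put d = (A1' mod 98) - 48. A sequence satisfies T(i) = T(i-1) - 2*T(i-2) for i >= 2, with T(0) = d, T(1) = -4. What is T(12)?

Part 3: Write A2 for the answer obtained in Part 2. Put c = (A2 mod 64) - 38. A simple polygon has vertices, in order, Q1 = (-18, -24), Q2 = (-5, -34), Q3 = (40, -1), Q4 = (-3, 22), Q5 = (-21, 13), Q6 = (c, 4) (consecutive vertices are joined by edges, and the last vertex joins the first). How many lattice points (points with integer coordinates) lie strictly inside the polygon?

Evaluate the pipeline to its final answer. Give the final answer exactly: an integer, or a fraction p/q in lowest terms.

Part 1: total draws C(12,4) = 495; complement C(5,4) = 5; favorable 495 - 5 = 490; P = 98/99; answer 98/99
Part 2: A1 = 98/99; threaded value p + q = 197; d = -47; T(2) = 1*(-4) - 2*(-47) = 90; iterating: T(2)=90, T(3)=98, T(4)=-82, T(5)=-278, T(6)=-114, T(7)=442, T(8)=670, T(9)=-214, T(10)=-1554, T(11)=-1126, T(12)=1982; answer 1982
Part 3: A2 = 1982; c = 24; cross terms: (-18*-34 - -5*-24)=492, (-5*-1 - 40*-34)=1365, (40*22 - -3*-1)=877, (-3*13 - -21*22)=423, (-21*4 - 24*13)=-396, (24*-24 - -18*4)=-504; twice the area = |2257| = 2257; area = 2257/2; boundary points = 1 + 3 + 1 + 9 + 9 + 14 = 37; strictly interior points = area - boundary/2 + 1 = 1111; answer 1111

1111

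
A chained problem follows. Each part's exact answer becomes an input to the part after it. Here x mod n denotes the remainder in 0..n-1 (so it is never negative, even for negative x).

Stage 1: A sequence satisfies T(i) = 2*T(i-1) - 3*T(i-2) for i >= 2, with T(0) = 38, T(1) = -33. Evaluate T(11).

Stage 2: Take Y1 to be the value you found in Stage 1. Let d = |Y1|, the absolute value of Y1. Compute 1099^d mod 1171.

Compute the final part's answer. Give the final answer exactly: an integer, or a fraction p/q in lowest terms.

Stage 1: T(2) = 2*(-33) - 3*(38) = -180; iterating: T(2)=-180, T(3)=-261, T(4)=18, T(5)=819, T(6)=1584, T(7)=711, T(8)=-3330, T(9)=-8793, T(10)=-7596, T(11)=11187; answer 11187
Stage 2: Y1 = 11187; d = 11187; squarings mod 1171: 1099^1=1099, 1099^2=500, 1099^4=577, 1099^8=365, 1099^16=902, 1099^32=930, 1099^64=702, 1099^128=984, 1099^256=1010, 1099^512=159, 1099^1024=690, 1099^2048=674, 1099^4096=1099, 1099^8192=500; 1099^11187 = 1099^1 * 1099^2 * 1099^16 * 1099^32 * 1099^128 * 1099^256 * 1099^512 * 1099^2048 * 1099^8192 = 952 (mod 1171); answer 952

952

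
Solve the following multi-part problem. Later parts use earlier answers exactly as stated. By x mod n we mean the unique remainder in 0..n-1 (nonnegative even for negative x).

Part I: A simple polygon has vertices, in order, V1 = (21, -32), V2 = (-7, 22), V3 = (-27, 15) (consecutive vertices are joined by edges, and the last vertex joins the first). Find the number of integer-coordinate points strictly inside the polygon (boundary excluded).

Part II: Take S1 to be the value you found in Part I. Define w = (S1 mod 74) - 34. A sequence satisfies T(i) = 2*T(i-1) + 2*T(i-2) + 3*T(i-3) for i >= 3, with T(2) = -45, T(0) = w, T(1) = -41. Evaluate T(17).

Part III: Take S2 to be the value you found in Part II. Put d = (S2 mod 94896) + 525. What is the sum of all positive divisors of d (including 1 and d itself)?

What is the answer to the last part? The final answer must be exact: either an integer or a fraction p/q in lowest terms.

169056

Part I: cross terms: (21*22 - -7*-32)=238, (-7*15 - -27*22)=489, (-27*-32 - 21*15)=549; twice the area = |1276| = 1276; area = 638; boundary points = 2 + 1 + 1 = 4; strictly interior points = area - boundary/2 + 1 = 637; answer 637
Part II: S1 = 637; w = 11; T(3) = 2*(-45) + 2*(-41) + 3*(11) = -139; iterating: T(3)=-139, T(4)=-491, T(5)=-1395, T(6)=-4189, T(7)=-12641, T(8)=-37845, T(9)=-113539, T(10)=-340691, T(11)=-1021995, T(12)=-3065989, T(13)=-9198041, T(14)=-27594045, T(15)=-82782139, T(16)=-248346491, T(17)=-745039395; answer -745039395
Part III: S2 = -745039395; d = 84522; 84522 = 2 * 3 * 14087; sigma = (1 + 2) * (1 + 3) * (1 + 14087) = 3 * 4 * 14088 = 169056; answer 169056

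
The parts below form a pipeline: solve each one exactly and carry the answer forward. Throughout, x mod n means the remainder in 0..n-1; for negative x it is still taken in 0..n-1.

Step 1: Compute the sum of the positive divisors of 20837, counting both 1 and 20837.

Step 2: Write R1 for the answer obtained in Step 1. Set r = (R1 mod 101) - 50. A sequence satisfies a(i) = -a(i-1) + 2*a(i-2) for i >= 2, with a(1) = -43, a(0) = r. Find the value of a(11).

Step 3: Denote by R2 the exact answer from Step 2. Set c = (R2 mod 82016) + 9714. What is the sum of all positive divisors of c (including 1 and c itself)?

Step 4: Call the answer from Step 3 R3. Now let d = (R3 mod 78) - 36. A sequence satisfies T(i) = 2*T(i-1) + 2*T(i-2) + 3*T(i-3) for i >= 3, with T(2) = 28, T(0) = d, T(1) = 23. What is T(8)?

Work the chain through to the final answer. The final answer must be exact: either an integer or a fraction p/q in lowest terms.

28756

Step 1: 20837 = 67 * 311; sigma = (1 + 67) * (1 + 311) = 68 * 312 = 21216; answer 21216
Step 2: R1 = 21216; r = -44; a(2) = -1*(-43) + 2*(-44) = -45; iterating: a(2)=-45, a(3)=-41, a(4)=-49, a(5)=-33, a(6)=-65, a(7)=-1, a(8)=-129, a(9)=127, a(10)=-385, a(11)=639; answer 639
Step 3: R2 = 639; c = 10353; 10353 = 3 * 7 * 17 * 29; sigma = (1 + 3) * (1 + 7) * (1 + 17) * (1 + 29) = 4 * 8 * 18 * 30 = 17280; answer 17280
Step 4: R3 = 17280; d = 6; T(3) = 2*(28) + 2*(23) + 3*(6) = 120; iterating: T(3)=120, T(4)=365, T(5)=1054, T(6)=3198, T(7)=9599, T(8)=28756; answer 28756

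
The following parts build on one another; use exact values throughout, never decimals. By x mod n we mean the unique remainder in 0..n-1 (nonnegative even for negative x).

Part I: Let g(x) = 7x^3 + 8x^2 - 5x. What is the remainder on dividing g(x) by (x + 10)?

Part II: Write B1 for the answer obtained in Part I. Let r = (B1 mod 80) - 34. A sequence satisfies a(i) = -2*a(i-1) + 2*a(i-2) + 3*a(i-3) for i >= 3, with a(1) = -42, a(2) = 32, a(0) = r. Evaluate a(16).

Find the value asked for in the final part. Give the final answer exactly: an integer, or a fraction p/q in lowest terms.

Part I: remainder = value at the root: 7*(-10)^3 + 8*(-10)^2 - 5*(-10)^1 = (-7000) + (800) + (50) = -6150; answer -6150
Part II: B1 = -6150; r = -24; a(3) = -2*(32) + 2*(-42) + 3*(-24) = -220; iterating: a(3)=-220, a(4)=378, a(5)=-1100, a(6)=2296, a(7)=-5658, a(8)=12608, a(9)=-29644, a(10)=67530, a(11)=-156524, a(12)=359176, a(13)=-828810, a(14)=1906400, a(15)=-4392892, a(16)=10112154; answer 10112154

10112154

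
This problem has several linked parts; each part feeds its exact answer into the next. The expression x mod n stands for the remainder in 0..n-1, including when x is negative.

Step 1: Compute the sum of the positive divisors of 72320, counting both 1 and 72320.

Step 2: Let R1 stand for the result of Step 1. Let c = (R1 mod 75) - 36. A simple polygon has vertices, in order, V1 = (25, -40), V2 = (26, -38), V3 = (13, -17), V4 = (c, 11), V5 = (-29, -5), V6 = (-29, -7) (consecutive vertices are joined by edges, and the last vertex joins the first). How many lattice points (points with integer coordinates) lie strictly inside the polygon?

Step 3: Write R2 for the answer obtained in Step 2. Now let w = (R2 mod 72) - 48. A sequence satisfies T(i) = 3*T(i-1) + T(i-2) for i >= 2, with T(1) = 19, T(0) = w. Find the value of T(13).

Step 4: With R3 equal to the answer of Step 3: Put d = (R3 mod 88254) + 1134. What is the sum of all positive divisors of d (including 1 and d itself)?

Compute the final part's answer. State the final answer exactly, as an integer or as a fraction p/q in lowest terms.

54578

Step 1: 72320 = 2^7 * 5 * 113; sigma = (1 + 2 + 4 + 8 + 16 + 32 + 64 + 128) * (1 + 5) * (1 + 113) = 255 * 6 * 114 = 174420; answer 174420
Step 2: R1 = 174420; c = 9; cross terms: (25*-38 - 26*-40)=90, (26*-17 - 13*-38)=52, (13*11 - 9*-17)=296, (9*-5 - -29*11)=274, (-29*-7 - -29*-5)=58, (-29*-40 - 25*-7)=1335; twice the area = |2105| = 2105; area = 2105/2; boundary points = 1 + 1 + 4 + 2 + 2 + 3 = 13; strictly interior points = area - boundary/2 + 1 = 1047; answer 1047
Step 3: R2 = 1047; w = -9; T(2) = 3*(19) + 1*(-9) = 48; iterating: T(2)=48, T(3)=163, T(4)=537, T(5)=1774, T(6)=5859, T(7)=19351, T(8)=63912, T(9)=211087, T(10)=697173, T(11)=2302606, T(12)=7604991, T(13)=25117579; answer 25117579
Step 4: R3 = 25117579; d = 54577; 54577 is prime, so its only divisors are 1 and 54577; sigma = 1 + 54577 = 54578; answer 54578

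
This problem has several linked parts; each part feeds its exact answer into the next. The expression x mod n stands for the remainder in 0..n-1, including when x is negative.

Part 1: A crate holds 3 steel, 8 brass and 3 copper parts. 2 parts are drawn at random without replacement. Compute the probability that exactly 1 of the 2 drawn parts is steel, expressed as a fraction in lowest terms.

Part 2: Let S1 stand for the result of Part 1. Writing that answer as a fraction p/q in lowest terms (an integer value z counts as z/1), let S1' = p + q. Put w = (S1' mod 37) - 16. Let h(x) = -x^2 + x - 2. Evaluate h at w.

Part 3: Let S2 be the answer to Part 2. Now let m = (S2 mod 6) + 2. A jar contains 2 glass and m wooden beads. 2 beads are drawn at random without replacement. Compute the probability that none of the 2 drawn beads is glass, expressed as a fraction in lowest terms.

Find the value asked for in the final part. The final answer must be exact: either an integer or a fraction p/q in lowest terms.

Part 1: total draws C(14,2) = 91; favorable C(3,1)*C(11,1) = 33; P = 33/91; answer 33/91
Part 2: S1 = 33/91; threaded value p + q = 124; w = -3; -1*(-3)^2 + 1*(-3)^1 - 2 = (-9) + (-3) + (-2) = -14; answer -14
Part 3: S2 = -14; m = 6; total draws C(8,2) = 28; favorable C(6,2) = 15; P = 15/28; answer 15/28

15/28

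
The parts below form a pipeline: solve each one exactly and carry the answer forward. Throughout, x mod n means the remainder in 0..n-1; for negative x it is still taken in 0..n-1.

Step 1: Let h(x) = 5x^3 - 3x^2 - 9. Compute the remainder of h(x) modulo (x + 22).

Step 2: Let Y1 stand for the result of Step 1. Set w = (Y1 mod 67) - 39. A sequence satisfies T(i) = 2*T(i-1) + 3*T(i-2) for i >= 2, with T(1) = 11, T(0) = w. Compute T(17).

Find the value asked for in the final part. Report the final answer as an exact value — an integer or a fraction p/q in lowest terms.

322850411

Step 1: remainder = value at the root: 5*(-22)^3 - 3*(-22)^2 - 9 = (-53240) + (-1452) + (-9) = -54701; answer -54701
Step 2: Y1 = -54701; w = -1; T(2) = 2*(11) + 3*(-1) = 19; iterating: T(2)=19, T(3)=71, T(4)=199, T(5)=611, T(6)=1819, T(7)=5471, T(8)=16399, T(9)=49211, T(10)=147619, T(11)=442871, T(12)=1328599, T(13)=3985811, T(14)=11957419, T(15)=35872271, T(16)=107616799, T(17)=322850411; answer 322850411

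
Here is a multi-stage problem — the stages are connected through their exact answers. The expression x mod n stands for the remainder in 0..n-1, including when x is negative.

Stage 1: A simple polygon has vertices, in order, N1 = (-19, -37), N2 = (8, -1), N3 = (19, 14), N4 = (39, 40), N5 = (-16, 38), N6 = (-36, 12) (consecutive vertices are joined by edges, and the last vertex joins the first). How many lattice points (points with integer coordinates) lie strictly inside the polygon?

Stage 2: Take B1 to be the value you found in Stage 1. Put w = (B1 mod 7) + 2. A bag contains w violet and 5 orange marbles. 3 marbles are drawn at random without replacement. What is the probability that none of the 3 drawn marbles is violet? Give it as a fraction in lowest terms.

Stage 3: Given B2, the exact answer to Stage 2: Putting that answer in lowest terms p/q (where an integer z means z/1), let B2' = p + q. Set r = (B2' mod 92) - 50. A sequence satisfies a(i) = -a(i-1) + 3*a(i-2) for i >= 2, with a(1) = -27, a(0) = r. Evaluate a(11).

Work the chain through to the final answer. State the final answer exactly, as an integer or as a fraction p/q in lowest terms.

-13332

Stage 1: cross terms: (-19*-1 - 8*-37)=315, (8*14 - 19*-1)=131, (19*40 - 39*14)=214, (39*38 - -16*40)=2122, (-16*12 - -36*38)=1176, (-36*-37 - -19*12)=1560; twice the area = |5518| = 5518; area = 2759; boundary points = 9 + 1 + 2 + 1 + 2 + 1 = 16; strictly interior points = area - boundary/2 + 1 = 2752; answer 2752
Stage 2: B1 = 2752; w = 3; total draws C(8,3) = 56; favorable C(5,3) = 10; P = 5/28; answer 5/28
Stage 3: B2 = 5/28; threaded value p + q = 33; r = -17; a(2) = -1*(-27) + 3*(-17) = -24; iterating: a(2)=-24, a(3)=-57, a(4)=-15, a(5)=-156, a(6)=111, a(7)=-579, a(8)=912, a(9)=-2649, a(10)=5385, a(11)=-13332; answer -13332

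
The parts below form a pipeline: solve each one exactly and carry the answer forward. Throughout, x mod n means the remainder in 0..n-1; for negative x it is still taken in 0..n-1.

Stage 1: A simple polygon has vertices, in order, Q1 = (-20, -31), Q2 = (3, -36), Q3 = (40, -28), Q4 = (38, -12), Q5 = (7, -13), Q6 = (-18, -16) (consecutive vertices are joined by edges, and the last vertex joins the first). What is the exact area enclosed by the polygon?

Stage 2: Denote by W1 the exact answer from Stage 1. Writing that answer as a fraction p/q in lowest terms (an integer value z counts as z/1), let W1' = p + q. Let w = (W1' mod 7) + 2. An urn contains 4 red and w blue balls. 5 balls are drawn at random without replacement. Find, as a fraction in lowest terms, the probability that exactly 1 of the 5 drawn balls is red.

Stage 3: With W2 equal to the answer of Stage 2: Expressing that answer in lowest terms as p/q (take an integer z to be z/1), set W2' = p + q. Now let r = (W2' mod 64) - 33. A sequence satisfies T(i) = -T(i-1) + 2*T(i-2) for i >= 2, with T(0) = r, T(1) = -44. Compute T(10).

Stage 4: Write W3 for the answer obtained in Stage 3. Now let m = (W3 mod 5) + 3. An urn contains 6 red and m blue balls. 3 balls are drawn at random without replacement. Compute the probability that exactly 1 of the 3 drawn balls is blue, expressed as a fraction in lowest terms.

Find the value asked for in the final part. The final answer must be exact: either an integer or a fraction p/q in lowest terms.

Stage 1: cross terms: (-20*-36 - 3*-31)=813, (3*-28 - 40*-36)=1356, (40*-12 - 38*-28)=584, (38*-13 - 7*-12)=-410, (7*-16 - -18*-13)=-346, (-18*-31 - -20*-16)=238; twice the area = |2235| = 2235; area = 2235/2; answer 2235/2
Stage 2: W1 = 2235/2; threaded value p + q = 2237; w = 6; total draws C(10,5) = 252; favorable C(4,1)*C(6,4) = 60; P = 5/21; answer 5/21
Stage 3: W2 = 5/21; threaded value p + q = 26; r = -7; T(2) = -1*(-44) + 2*(-7) = 30; iterating: T(2)=30, T(3)=-118, T(4)=178, T(5)=-414, T(6)=770, T(7)=-1598, T(8)=3138, T(9)=-6334, T(10)=12610; answer 12610
Stage 4: W3 = 12610; m = 3; total draws C(9,3) = 84; favorable C(3,1)*C(6,2) = 45; P = 15/28; answer 15/28

15/28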